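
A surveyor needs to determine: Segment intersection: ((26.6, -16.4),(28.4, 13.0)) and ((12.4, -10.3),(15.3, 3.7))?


Cross products: d1=-216.49, d2=-156.43, d3=428.46, d4=368.4
d1*d2 < 0 and d3*d4 < 0? no

No, they don't intersect


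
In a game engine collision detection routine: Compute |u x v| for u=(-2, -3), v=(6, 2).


|u x v| = |(-2)*2 - (-3)*6|
= |(-4) - (-18)| = 14

14


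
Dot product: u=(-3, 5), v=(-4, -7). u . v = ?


u . v = u_x*v_x + u_y*v_y = (-3)*(-4) + 5*(-7)
= 12 + (-35) = -23

-23


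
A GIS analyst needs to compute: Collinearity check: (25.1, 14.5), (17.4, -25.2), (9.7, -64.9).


Cross product: (17.4-25.1)*((-64.9)-14.5) - ((-25.2)-14.5)*(9.7-25.1)
= 0

Yes, collinear


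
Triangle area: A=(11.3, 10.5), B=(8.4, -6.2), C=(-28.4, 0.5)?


Area = |x_A(y_B-y_C) + x_B(y_C-y_A) + x_C(y_A-y_B)|/2
= |(-75.71) + (-84) + (-474.28)|/2
= 633.99/2 = 316.995

316.995


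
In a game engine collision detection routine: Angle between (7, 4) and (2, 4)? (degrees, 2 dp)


u.v = 30, |u| = sqrt(65) = 8.0623, |v| = sqrt(20) = 4.4721
cos(theta) = u.v/(|u||v|) = 30/sqrt(1300) = 0.83205
theta = acos(0.83205) = 33.69 degrees

33.69 degrees


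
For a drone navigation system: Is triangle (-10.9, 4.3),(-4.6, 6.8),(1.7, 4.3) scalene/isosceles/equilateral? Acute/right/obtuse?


Side lengths squared: AB^2=45.94, BC^2=45.94, CA^2=158.76
Sorted: [45.94, 45.94, 158.76]
By sides: Isosceles, By angles: Obtuse

Isosceles, Obtuse


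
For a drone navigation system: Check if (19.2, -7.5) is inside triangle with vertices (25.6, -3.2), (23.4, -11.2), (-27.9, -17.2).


Cross products: AB x AP = -41.74, BC x BP = -215.01, CA x CP = -140.45
All same sign? yes

Yes, inside


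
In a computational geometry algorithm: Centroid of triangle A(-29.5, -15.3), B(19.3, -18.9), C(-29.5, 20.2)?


Centroid = ((x_A+x_B+x_C)/3, (y_A+y_B+y_C)/3)
= (((-29.5)+19.3+(-29.5))/3, ((-15.3)+(-18.9)+20.2)/3)
= (-13.2333, -4.6667)

(-13.2333, -4.6667)


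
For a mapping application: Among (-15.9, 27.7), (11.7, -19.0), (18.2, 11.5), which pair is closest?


d(P0,P1) = 54.2462, d(P0,P2) = 37.7525, d(P1,P2) = 31.1849
Closest: P1 and P2

Closest pair: (11.7, -19.0) and (18.2, 11.5), distance = 31.1849


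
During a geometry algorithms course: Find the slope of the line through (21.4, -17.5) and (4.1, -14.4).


slope = (y2-y1)/(x2-x1) = ((-14.4)-(-17.5))/(4.1-21.4) = 3.1/(-17.3) = -0.1792

-0.1792


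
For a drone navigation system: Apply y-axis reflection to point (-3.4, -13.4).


Reflection over y-axis: (x,y) -> (-x,y)
(-3.4, -13.4) -> (3.4, -13.4)

(3.4, -13.4)


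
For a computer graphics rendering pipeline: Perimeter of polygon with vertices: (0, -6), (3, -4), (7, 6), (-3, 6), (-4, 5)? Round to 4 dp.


Sides: (0, -6)->(3, -4): sqrt(13) = 3.605551, (3, -4)->(7, 6): sqrt(116) = 10.77033, (7, 6)->(-3, 6): sqrt(100) = 10, (-3, 6)->(-4, 5): sqrt(2) = 1.414214, (-4, 5)->(0, -6): sqrt(137) = 11.7047
Sum = 37.494795
Perimeter = 37.4948

37.4948


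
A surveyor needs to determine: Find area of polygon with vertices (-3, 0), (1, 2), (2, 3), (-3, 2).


Shoelace sum: ((-3)*2 - 1*0) + (1*3 - 2*2) + (2*2 - (-3)*3) + ((-3)*0 - (-3)*2)
= 12
Area = |12|/2 = 6

6


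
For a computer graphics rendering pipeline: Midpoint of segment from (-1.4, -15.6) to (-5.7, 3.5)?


M = (((-1.4)+(-5.7))/2, ((-15.6)+3.5)/2)
= (-3.55, -6.05)

(-3.55, -6.05)


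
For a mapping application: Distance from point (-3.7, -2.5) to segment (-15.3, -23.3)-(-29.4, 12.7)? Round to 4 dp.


Project P onto AB: t = 0.3915 (clamped to [0,1])
Closest point on segment: (-20.8204, -9.2055)
Distance: 18.3867

18.3867


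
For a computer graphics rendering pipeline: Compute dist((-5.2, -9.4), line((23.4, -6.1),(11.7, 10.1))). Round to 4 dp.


|cross product| = 501.93
|line direction| = sqrt(399.33) = 19.9832
Distance = 501.93/sqrt(399.33) = 25.1175

25.1175


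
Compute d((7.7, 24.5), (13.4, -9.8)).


dx=5.7, dy=-34.3
d^2 = 5.7^2 + (-34.3)^2 = 1208.98
d = sqrt(1208.98) = 34.7704

34.7704


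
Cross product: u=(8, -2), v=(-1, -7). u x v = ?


u x v = u_x*v_y - u_y*v_x = 8*(-7) - (-2)*(-1)
= (-56) - 2 = -58

-58


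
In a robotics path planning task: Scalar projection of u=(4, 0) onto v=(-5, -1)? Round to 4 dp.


u.v = -20, |v| = sqrt(26) = 5.099
Scalar projection = u.v / |v| = -20 / sqrt(26) = -3.9223

-3.9223


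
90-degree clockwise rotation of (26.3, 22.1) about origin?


90° CW: (x,y) -> (y, -x)
(26.3,22.1) -> (22.1, -26.3)

(22.1, -26.3)


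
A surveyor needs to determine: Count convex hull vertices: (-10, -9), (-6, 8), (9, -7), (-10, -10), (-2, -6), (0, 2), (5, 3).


Convex hull vertices (CCW): (-10, -10), (9, -7), (5, 3), (-6, 8), (-10, -9)
Count = 5

5


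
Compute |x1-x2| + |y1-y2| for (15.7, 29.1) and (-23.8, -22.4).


|15.7-(-23.8)| + |29.1-(-22.4)| = 39.5 + 51.5 = 91

91


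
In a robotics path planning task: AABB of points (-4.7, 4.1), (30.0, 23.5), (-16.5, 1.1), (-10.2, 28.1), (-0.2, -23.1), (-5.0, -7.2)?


x range: [-16.5, 30]
y range: [-23.1, 28.1]
Bounding box: (-16.5,-23.1) to (30,28.1)

(-16.5,-23.1) to (30,28.1)


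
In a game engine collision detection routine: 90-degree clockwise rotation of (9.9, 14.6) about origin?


90° CW: (x,y) -> (y, -x)
(9.9,14.6) -> (14.6, -9.9)

(14.6, -9.9)


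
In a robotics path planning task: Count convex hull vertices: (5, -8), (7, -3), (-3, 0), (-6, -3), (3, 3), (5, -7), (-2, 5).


Convex hull vertices (CCW): (-6, -3), (5, -8), (7, -3), (3, 3), (-2, 5)
Count = 5

5


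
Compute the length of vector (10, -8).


|u| = sqrt(10^2 + (-8)^2) = sqrt(164) = 12.8062

12.8062


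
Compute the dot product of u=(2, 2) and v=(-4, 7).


u . v = u_x*v_x + u_y*v_y = 2*(-4) + 2*7
= (-8) + 14 = 6

6


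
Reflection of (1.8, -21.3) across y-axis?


Reflection over y-axis: (x,y) -> (-x,y)
(1.8, -21.3) -> (-1.8, -21.3)

(-1.8, -21.3)


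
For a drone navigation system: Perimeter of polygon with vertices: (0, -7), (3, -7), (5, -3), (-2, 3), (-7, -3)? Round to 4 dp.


Sides: (0, -7)->(3, -7): sqrt(9) = 3, (3, -7)->(5, -3): sqrt(20) = 4.472136, (5, -3)->(-2, 3): sqrt(85) = 9.219544, (-2, 3)->(-7, -3): sqrt(61) = 7.81025, (-7, -3)->(0, -7): sqrt(65) = 8.062258
Sum = 32.564188
Perimeter = 32.5642

32.5642


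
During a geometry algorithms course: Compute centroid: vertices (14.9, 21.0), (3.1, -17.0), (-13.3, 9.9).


Centroid = ((x_A+x_B+x_C)/3, (y_A+y_B+y_C)/3)
= ((14.9+3.1+(-13.3))/3, (21+(-17)+9.9)/3)
= (1.5667, 4.6333)

(1.5667, 4.6333)


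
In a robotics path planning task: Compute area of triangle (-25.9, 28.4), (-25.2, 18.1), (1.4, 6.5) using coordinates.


Area = |x_A(y_B-y_C) + x_B(y_C-y_A) + x_C(y_A-y_B)|/2
= |(-300.44) + 551.88 + 14.42|/2
= 265.86/2 = 132.93

132.93


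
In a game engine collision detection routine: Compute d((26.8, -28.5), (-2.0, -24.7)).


dx=-28.8, dy=3.8
d^2 = (-28.8)^2 + 3.8^2 = 843.88
d = sqrt(843.88) = 29.0496

29.0496


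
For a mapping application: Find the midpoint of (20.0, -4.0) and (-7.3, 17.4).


M = ((20+(-7.3))/2, ((-4)+17.4)/2)
= (6.35, 6.7)

(6.35, 6.7)


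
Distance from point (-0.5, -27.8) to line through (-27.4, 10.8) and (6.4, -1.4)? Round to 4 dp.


|cross product| = 976.5
|line direction| = sqrt(1291.28) = 35.9344
Distance = 976.5/sqrt(1291.28) = 27.1745

27.1745


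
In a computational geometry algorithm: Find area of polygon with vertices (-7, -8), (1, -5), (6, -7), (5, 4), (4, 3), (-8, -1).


Shoelace sum: ((-7)*(-5) - 1*(-8)) + (1*(-7) - 6*(-5)) + (6*4 - 5*(-7)) + (5*3 - 4*4) + (4*(-1) - (-8)*3) + ((-8)*(-8) - (-7)*(-1))
= 201
Area = |201|/2 = 100.5

100.5


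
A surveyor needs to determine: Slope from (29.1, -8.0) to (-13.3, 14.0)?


slope = (y2-y1)/(x2-x1) = (14-(-8))/((-13.3)-29.1) = 22/(-42.4) = -0.5189

-0.5189


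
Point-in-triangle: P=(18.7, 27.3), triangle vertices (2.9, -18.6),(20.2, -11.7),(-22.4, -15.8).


Cross products: AB x AP = 685.05, BC x BP = -1667.55, CA x CP = 1205.51
All same sign? no

No, outside


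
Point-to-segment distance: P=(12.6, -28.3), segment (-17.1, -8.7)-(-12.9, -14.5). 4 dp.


Project P onto AB: t = 1 (clamped to [0,1])
Closest point on segment: (-12.9, -14.5)
Distance: 28.9947

28.9947


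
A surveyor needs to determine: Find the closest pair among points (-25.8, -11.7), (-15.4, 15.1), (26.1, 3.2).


d(P0,P1) = 28.7472, d(P0,P2) = 53.9965, d(P1,P2) = 43.1724
Closest: P0 and P1

Closest pair: (-25.8, -11.7) and (-15.4, 15.1), distance = 28.7472


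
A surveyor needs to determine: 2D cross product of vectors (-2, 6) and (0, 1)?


u x v = u_x*v_y - u_y*v_x = (-2)*1 - 6*0
= (-2) - 0 = -2

-2


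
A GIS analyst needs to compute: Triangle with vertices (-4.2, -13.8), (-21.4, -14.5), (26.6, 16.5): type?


Side lengths squared: AB^2=296.33, BC^2=3265, CA^2=1866.73
Sorted: [296.33, 1866.73, 3265]
By sides: Scalene, By angles: Obtuse

Scalene, Obtuse


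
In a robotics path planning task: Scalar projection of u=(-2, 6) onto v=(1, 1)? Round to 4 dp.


u.v = 4, |v| = sqrt(2) = 1.4142
Scalar projection = u.v / |v| = 4 / sqrt(2) = 2.8284

2.8284


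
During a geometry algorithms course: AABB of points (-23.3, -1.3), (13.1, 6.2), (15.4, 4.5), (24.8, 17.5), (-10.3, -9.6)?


x range: [-23.3, 24.8]
y range: [-9.6, 17.5]
Bounding box: (-23.3,-9.6) to (24.8,17.5)

(-23.3,-9.6) to (24.8,17.5)


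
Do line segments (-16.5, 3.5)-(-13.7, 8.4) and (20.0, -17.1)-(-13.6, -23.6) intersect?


Cross products: d1=-929.41, d2=-1075.85, d3=-236.53, d4=-90.09
d1*d2 < 0 and d3*d4 < 0? no

No, they don't intersect


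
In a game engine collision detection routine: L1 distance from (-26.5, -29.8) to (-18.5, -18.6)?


|(-26.5)-(-18.5)| + |(-29.8)-(-18.6)| = 8 + 11.2 = 19.2

19.2


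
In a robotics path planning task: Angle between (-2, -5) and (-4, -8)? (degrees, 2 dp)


u.v = 48, |u| = sqrt(29) = 5.3852, |v| = sqrt(80) = 8.9443
cos(theta) = u.v/(|u||v|) = 48/sqrt(2320) = 0.996546
theta = acos(0.996546) = 4.76 degrees

4.76 degrees


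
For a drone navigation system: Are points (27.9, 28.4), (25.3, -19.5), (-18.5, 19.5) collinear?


Cross product: (25.3-27.9)*(19.5-28.4) - ((-19.5)-28.4)*((-18.5)-27.9)
= -2199.42

No, not collinear


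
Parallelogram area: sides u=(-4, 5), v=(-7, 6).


|u x v| = |(-4)*6 - 5*(-7)|
= |(-24) - (-35)| = 11

11


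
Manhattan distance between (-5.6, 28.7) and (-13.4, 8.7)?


|(-5.6)-(-13.4)| + |28.7-8.7| = 7.8 + 20 = 27.8

27.8


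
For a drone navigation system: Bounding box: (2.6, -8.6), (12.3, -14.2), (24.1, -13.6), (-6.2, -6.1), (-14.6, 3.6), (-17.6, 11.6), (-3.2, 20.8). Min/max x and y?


x range: [-17.6, 24.1]
y range: [-14.2, 20.8]
Bounding box: (-17.6,-14.2) to (24.1,20.8)

(-17.6,-14.2) to (24.1,20.8)


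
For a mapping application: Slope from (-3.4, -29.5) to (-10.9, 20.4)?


slope = (y2-y1)/(x2-x1) = (20.4-(-29.5))/((-10.9)-(-3.4)) = 49.9/(-7.5) = -6.6533

-6.6533


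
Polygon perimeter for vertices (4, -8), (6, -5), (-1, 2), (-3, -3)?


Sides: (4, -8)->(6, -5): sqrt(13) = 3.605551, (6, -5)->(-1, 2): sqrt(98) = 9.899495, (-1, 2)->(-3, -3): sqrt(29) = 5.385165, (-3, -3)->(4, -8): sqrt(74) = 8.602325
Sum = 27.492536
Perimeter = 27.4925

27.4925


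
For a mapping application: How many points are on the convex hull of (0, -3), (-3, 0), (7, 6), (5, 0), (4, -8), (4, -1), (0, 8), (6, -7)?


Convex hull vertices (CCW): (-3, 0), (4, -8), (6, -7), (7, 6), (0, 8)
Count = 5

5


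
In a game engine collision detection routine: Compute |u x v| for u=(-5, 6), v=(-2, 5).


|u x v| = |(-5)*5 - 6*(-2)|
= |(-25) - (-12)| = 13

13


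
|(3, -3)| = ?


|u| = sqrt(3^2 + (-3)^2) = sqrt(18) = 4.2426

4.2426


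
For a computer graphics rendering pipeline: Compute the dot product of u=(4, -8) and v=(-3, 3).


u . v = u_x*v_x + u_y*v_y = 4*(-3) + (-8)*3
= (-12) + (-24) = -36

-36


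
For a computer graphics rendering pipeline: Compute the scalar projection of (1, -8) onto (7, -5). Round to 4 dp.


u.v = 47, |v| = sqrt(74) = 8.6023
Scalar projection = u.v / |v| = 47 / sqrt(74) = 5.4636

5.4636


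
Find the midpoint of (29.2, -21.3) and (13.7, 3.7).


M = ((29.2+13.7)/2, ((-21.3)+3.7)/2)
= (21.45, -8.8)

(21.45, -8.8)


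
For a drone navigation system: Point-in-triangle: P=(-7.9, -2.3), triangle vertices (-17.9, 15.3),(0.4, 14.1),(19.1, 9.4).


Cross products: AB x AP = -310.08, BC x BP = -345.69, CA x CP = 592.2
All same sign? no

No, outside


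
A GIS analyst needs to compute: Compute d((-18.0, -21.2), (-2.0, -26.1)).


dx=16, dy=-4.9
d^2 = 16^2 + (-4.9)^2 = 280.01
d = sqrt(280.01) = 16.7335

16.7335


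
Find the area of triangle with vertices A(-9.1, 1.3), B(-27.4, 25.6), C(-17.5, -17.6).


Area = |x_A(y_B-y_C) + x_B(y_C-y_A) + x_C(y_A-y_B)|/2
= |(-393.12) + 517.86 + 425.25|/2
= 549.99/2 = 274.995

274.995


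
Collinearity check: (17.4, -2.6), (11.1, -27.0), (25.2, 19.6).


Cross product: (11.1-17.4)*(19.6-(-2.6)) - ((-27)-(-2.6))*(25.2-17.4)
= 50.46

No, not collinear


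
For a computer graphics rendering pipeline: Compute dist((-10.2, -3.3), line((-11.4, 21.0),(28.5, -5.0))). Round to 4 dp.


|cross product| = 938.37
|line direction| = sqrt(2268.01) = 47.6236
Distance = 938.37/sqrt(2268.01) = 19.7039

19.7039


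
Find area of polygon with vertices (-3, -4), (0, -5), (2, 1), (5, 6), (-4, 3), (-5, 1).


Shoelace sum: ((-3)*(-5) - 0*(-4)) + (0*1 - 2*(-5)) + (2*6 - 5*1) + (5*3 - (-4)*6) + ((-4)*1 - (-5)*3) + ((-5)*(-4) - (-3)*1)
= 105
Area = |105|/2 = 52.5

52.5


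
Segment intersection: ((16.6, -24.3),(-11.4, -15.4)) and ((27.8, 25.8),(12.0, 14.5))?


Cross products: d1=665.02, d2=208, d3=-1502.48, d4=-1045.46
d1*d2 < 0 and d3*d4 < 0? no

No, they don't intersect


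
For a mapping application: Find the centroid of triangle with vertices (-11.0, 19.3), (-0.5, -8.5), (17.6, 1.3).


Centroid = ((x_A+x_B+x_C)/3, (y_A+y_B+y_C)/3)
= (((-11)+(-0.5)+17.6)/3, (19.3+(-8.5)+1.3)/3)
= (2.0333, 4.0333)

(2.0333, 4.0333)


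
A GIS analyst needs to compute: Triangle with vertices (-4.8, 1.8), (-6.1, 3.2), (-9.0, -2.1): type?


Side lengths squared: AB^2=3.65, BC^2=36.5, CA^2=32.85
Sorted: [3.65, 32.85, 36.5]
By sides: Scalene, By angles: Right

Scalene, Right


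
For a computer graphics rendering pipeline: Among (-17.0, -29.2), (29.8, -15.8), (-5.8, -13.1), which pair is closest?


d(P0,P1) = 48.6806, d(P0,P2) = 19.6125, d(P1,P2) = 35.7022
Closest: P0 and P2

Closest pair: (-17.0, -29.2) and (-5.8, -13.1), distance = 19.6125


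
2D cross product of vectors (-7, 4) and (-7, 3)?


u x v = u_x*v_y - u_y*v_x = (-7)*3 - 4*(-7)
= (-21) - (-28) = 7

7


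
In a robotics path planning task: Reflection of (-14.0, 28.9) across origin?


Reflection over origin: (x,y) -> (-x,-y)
(-14, 28.9) -> (14, -28.9)

(14, -28.9)


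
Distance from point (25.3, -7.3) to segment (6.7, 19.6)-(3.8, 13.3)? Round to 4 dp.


Project P onto AB: t = 1 (clamped to [0,1])
Closest point on segment: (3.8, 13.3)
Distance: 29.776

29.776


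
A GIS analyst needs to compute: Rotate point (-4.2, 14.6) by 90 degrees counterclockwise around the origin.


90° CCW: (x,y) -> (-y, x)
(-4.2,14.6) -> (-14.6, -4.2)

(-14.6, -4.2)


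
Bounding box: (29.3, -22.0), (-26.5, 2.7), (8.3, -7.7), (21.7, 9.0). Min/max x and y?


x range: [-26.5, 29.3]
y range: [-22, 9]
Bounding box: (-26.5,-22) to (29.3,9)

(-26.5,-22) to (29.3,9)


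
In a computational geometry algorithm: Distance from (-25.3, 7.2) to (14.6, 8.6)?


dx=39.9, dy=1.4
d^2 = 39.9^2 + 1.4^2 = 1593.97
d = sqrt(1593.97) = 39.9246

39.9246


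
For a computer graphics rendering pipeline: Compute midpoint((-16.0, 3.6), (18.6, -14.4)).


M = (((-16)+18.6)/2, (3.6+(-14.4))/2)
= (1.3, -5.4)

(1.3, -5.4)


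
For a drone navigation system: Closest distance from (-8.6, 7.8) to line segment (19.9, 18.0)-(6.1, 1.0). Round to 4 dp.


Project P onto AB: t = 1 (clamped to [0,1])
Closest point on segment: (6.1, 1)
Distance: 16.1966

16.1966


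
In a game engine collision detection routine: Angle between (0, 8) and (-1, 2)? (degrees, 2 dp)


u.v = 16, |u| = sqrt(64) = 8, |v| = sqrt(5) = 2.2361
cos(theta) = u.v/(|u||v|) = 16/sqrt(320) = 0.894427
theta = acos(0.894427) = 26.57 degrees

26.57 degrees


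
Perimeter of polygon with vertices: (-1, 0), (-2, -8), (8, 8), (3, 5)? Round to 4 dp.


Sides: (-1, 0)->(-2, -8): sqrt(65) = 8.062258, (-2, -8)->(8, 8): sqrt(356) = 18.867962, (8, 8)->(3, 5): sqrt(34) = 5.830952, (3, 5)->(-1, 0): sqrt(41) = 6.403124
Sum = 39.164296
Perimeter = 39.1643

39.1643


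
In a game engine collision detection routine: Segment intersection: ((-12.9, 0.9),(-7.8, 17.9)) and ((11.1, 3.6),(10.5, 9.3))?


Cross products: d1=138.42, d2=99.15, d3=-394.23, d4=-354.96
d1*d2 < 0 and d3*d4 < 0? no

No, they don't intersect


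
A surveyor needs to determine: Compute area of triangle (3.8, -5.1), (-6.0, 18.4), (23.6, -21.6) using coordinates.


Area = |x_A(y_B-y_C) + x_B(y_C-y_A) + x_C(y_A-y_B)|/2
= |152 + 99 + (-554.6)|/2
= 303.6/2 = 151.8

151.8


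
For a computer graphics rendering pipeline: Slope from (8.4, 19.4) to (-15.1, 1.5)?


slope = (y2-y1)/(x2-x1) = (1.5-19.4)/((-15.1)-8.4) = (-17.9)/(-23.5) = 0.7617

0.7617


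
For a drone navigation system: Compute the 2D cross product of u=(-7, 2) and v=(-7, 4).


u x v = u_x*v_y - u_y*v_x = (-7)*4 - 2*(-7)
= (-28) - (-14) = -14

-14


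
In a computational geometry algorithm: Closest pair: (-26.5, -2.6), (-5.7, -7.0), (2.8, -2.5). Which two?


d(P0,P1) = 21.2603, d(P0,P2) = 29.3002, d(P1,P2) = 9.6177
Closest: P1 and P2

Closest pair: (-5.7, -7.0) and (2.8, -2.5), distance = 9.6177


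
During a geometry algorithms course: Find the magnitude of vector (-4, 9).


|u| = sqrt((-4)^2 + 9^2) = sqrt(97) = 9.8489

9.8489


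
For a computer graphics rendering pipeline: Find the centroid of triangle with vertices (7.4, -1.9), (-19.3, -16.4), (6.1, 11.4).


Centroid = ((x_A+x_B+x_C)/3, (y_A+y_B+y_C)/3)
= ((7.4+(-19.3)+6.1)/3, ((-1.9)+(-16.4)+11.4)/3)
= (-1.9333, -2.3)

(-1.9333, -2.3)


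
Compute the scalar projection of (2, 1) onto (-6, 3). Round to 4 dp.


u.v = -9, |v| = sqrt(45) = 6.7082
Scalar projection = u.v / |v| = -9 / sqrt(45) = -1.3416

-1.3416


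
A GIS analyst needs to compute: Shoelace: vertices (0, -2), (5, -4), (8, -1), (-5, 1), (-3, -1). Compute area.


Shoelace sum: (0*(-4) - 5*(-2)) + (5*(-1) - 8*(-4)) + (8*1 - (-5)*(-1)) + ((-5)*(-1) - (-3)*1) + ((-3)*(-2) - 0*(-1))
= 54
Area = |54|/2 = 27

27


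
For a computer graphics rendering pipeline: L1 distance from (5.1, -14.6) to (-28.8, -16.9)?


|5.1-(-28.8)| + |(-14.6)-(-16.9)| = 33.9 + 2.3 = 36.2

36.2


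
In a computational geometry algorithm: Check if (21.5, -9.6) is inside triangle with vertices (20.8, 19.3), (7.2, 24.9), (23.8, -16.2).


Cross products: AB x AP = 389.12, BC x BP = 15.03, CA x CP = 61.85
All same sign? yes

Yes, inside


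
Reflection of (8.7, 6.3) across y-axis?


Reflection over y-axis: (x,y) -> (-x,y)
(8.7, 6.3) -> (-8.7, 6.3)

(-8.7, 6.3)


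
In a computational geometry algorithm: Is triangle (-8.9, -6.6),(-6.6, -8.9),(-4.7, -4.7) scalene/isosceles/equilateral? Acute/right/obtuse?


Side lengths squared: AB^2=10.58, BC^2=21.25, CA^2=21.25
Sorted: [10.58, 21.25, 21.25]
By sides: Isosceles, By angles: Acute

Isosceles, Acute


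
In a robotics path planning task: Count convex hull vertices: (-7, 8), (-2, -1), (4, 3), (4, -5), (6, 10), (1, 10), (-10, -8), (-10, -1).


Convex hull vertices (CCW): (-10, -8), (4, -5), (6, 10), (1, 10), (-7, 8), (-10, -1)
Count = 6

6


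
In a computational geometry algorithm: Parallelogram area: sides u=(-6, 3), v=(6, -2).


|u x v| = |(-6)*(-2) - 3*6|
= |12 - 18| = 6

6


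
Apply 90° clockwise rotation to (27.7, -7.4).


90° CW: (x,y) -> (y, -x)
(27.7,-7.4) -> (-7.4, -27.7)

(-7.4, -27.7)


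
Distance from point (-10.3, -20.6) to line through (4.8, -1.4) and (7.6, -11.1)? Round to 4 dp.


|cross product| = 200.23
|line direction| = sqrt(101.93) = 10.096
Distance = 200.23/sqrt(101.93) = 19.8325

19.8325


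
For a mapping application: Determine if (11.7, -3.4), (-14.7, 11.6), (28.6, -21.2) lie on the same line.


Cross product: ((-14.7)-11.7)*((-21.2)-(-3.4)) - (11.6-(-3.4))*(28.6-11.7)
= 216.42

No, not collinear


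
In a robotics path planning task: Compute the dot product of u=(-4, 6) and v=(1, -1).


u . v = u_x*v_x + u_y*v_y = (-4)*1 + 6*(-1)
= (-4) + (-6) = -10

-10


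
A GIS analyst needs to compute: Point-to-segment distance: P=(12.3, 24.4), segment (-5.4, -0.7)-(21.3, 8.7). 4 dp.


Project P onto AB: t = 0.8843 (clamped to [0,1])
Closest point on segment: (18.2103, 7.6122)
Distance: 17.7978

17.7978


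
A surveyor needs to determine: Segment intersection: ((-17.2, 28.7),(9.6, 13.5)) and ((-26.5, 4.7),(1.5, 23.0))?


Cross products: d1=501.81, d2=-414.23, d3=-784.56, d4=131.48
d1*d2 < 0 and d3*d4 < 0? yes

Yes, they intersect


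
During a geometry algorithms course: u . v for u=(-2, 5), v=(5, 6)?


u . v = u_x*v_x + u_y*v_y = (-2)*5 + 5*6
= (-10) + 30 = 20

20


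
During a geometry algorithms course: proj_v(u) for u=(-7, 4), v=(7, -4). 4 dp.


u.v = -65, |v| = sqrt(65) = 8.0623
Scalar projection = u.v / |v| = -65 / sqrt(65) = -8.0623

-8.0623


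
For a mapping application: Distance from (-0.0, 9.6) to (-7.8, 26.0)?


dx=-7.8, dy=16.4
d^2 = (-7.8)^2 + 16.4^2 = 329.8
d = sqrt(329.8) = 18.1604

18.1604


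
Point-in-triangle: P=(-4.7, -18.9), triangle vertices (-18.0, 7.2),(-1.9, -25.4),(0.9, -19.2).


Cross products: AB x AP = 13.37, BC x BP = 35.56, CA x CP = 142.17
All same sign? yes

Yes, inside


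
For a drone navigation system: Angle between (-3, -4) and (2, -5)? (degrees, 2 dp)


u.v = 14, |u| = sqrt(25) = 5, |v| = sqrt(29) = 5.3852
cos(theta) = u.v/(|u||v|) = 14/sqrt(725) = 0.519947
theta = acos(0.519947) = 58.67 degrees

58.67 degrees


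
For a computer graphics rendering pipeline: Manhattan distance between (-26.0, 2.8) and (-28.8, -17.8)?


|(-26)-(-28.8)| + |2.8-(-17.8)| = 2.8 + 20.6 = 23.4

23.4


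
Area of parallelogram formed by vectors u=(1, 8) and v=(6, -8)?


|u x v| = |1*(-8) - 8*6|
= |(-8) - 48| = 56

56


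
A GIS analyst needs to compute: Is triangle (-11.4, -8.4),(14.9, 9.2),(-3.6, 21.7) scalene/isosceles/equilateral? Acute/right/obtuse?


Side lengths squared: AB^2=1001.45, BC^2=498.5, CA^2=966.85
Sorted: [498.5, 966.85, 1001.45]
By sides: Scalene, By angles: Acute

Scalene, Acute


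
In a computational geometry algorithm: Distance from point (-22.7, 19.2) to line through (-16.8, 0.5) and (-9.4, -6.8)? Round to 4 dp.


|cross product| = 95.31
|line direction| = sqrt(108.05) = 10.3947
Distance = 95.31/sqrt(108.05) = 9.1691

9.1691


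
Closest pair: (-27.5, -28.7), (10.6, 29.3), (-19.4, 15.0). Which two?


d(P0,P1) = 69.3946, d(P0,P2) = 44.4443, d(P1,P2) = 33.2339
Closest: P1 and P2

Closest pair: (10.6, 29.3) and (-19.4, 15.0), distance = 33.2339


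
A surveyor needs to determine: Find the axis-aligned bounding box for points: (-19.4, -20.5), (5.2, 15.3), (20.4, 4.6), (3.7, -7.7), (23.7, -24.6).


x range: [-19.4, 23.7]
y range: [-24.6, 15.3]
Bounding box: (-19.4,-24.6) to (23.7,15.3)

(-19.4,-24.6) to (23.7,15.3)


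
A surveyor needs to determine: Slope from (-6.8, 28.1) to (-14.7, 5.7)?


slope = (y2-y1)/(x2-x1) = (5.7-28.1)/((-14.7)-(-6.8)) = (-22.4)/(-7.9) = 2.8354

2.8354


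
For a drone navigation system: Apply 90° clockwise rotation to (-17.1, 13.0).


90° CW: (x,y) -> (y, -x)
(-17.1,13) -> (13, 17.1)

(13, 17.1)


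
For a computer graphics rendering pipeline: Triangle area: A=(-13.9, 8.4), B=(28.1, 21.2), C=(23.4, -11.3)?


Area = |x_A(y_B-y_C) + x_B(y_C-y_A) + x_C(y_A-y_B)|/2
= |(-451.75) + (-553.57) + (-299.52)|/2
= 1304.84/2 = 652.42

652.42


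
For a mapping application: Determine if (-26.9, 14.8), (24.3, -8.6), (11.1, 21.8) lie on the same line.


Cross product: (24.3-(-26.9))*(21.8-14.8) - ((-8.6)-14.8)*(11.1-(-26.9))
= 1247.6

No, not collinear


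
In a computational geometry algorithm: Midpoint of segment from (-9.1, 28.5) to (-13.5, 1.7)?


M = (((-9.1)+(-13.5))/2, (28.5+1.7)/2)
= (-11.3, 15.1)

(-11.3, 15.1)


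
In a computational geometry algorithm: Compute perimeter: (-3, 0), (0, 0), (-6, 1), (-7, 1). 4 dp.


Sides: (-3, 0)->(0, 0): sqrt(9) = 3, (0, 0)->(-6, 1): sqrt(37) = 6.082763, (-6, 1)->(-7, 1): sqrt(1) = 1, (-7, 1)->(-3, 0): sqrt(17) = 4.123106
Sum = 14.205869
Perimeter = 14.2059

14.2059


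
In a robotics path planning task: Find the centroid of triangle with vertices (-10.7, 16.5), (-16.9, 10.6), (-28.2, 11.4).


Centroid = ((x_A+x_B+x_C)/3, (y_A+y_B+y_C)/3)
= (((-10.7)+(-16.9)+(-28.2))/3, (16.5+10.6+11.4)/3)
= (-18.6, 12.8333)

(-18.6, 12.8333)


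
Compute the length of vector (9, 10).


|u| = sqrt(9^2 + 10^2) = sqrt(181) = 13.4536

13.4536


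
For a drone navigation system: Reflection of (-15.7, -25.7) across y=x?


Reflection over y=x: (x,y) -> (y,x)
(-15.7, -25.7) -> (-25.7, -15.7)

(-25.7, -15.7)


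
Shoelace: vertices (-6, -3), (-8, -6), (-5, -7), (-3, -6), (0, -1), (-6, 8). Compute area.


Shoelace sum: ((-6)*(-6) - (-8)*(-3)) + ((-8)*(-7) - (-5)*(-6)) + ((-5)*(-6) - (-3)*(-7)) + ((-3)*(-1) - 0*(-6)) + (0*8 - (-6)*(-1)) + ((-6)*(-3) - (-6)*8)
= 110
Area = |110|/2 = 55

55


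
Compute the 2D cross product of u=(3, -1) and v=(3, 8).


u x v = u_x*v_y - u_y*v_x = 3*8 - (-1)*3
= 24 - (-3) = 27

27


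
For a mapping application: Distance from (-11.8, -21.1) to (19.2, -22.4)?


dx=31, dy=-1.3
d^2 = 31^2 + (-1.3)^2 = 962.69
d = sqrt(962.69) = 31.0272

31.0272


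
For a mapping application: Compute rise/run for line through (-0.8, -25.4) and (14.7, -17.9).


slope = (y2-y1)/(x2-x1) = ((-17.9)-(-25.4))/(14.7-(-0.8)) = 7.5/15.5 = 0.4839

0.4839


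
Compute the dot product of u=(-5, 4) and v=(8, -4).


u . v = u_x*v_x + u_y*v_y = (-5)*8 + 4*(-4)
= (-40) + (-16) = -56

-56


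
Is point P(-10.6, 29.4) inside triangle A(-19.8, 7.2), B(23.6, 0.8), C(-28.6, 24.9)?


Cross products: AB x AP = 1022.36, BC x BP = -668.7, CA x CP = 358.2
All same sign? no

No, outside


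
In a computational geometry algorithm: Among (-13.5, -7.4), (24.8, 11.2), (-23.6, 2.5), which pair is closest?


d(P0,P1) = 42.5776, d(P0,P2) = 14.1428, d(P1,P2) = 49.1757
Closest: P0 and P2

Closest pair: (-13.5, -7.4) and (-23.6, 2.5), distance = 14.1428


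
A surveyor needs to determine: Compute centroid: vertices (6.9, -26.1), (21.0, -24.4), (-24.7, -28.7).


Centroid = ((x_A+x_B+x_C)/3, (y_A+y_B+y_C)/3)
= ((6.9+21+(-24.7))/3, ((-26.1)+(-24.4)+(-28.7))/3)
= (1.0667, -26.4)

(1.0667, -26.4)


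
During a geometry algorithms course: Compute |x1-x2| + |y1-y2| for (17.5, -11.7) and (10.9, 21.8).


|17.5-10.9| + |(-11.7)-21.8| = 6.6 + 33.5 = 40.1

40.1


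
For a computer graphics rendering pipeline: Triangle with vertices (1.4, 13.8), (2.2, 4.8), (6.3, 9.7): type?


Side lengths squared: AB^2=81.64, BC^2=40.82, CA^2=40.82
Sorted: [40.82, 40.82, 81.64]
By sides: Isosceles, By angles: Right

Isosceles, Right


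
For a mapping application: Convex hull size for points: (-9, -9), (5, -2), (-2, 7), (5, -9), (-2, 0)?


Convex hull vertices (CCW): (-9, -9), (5, -9), (5, -2), (-2, 7)
Count = 4

4


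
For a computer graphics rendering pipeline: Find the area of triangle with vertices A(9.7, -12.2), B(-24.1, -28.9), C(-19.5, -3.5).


Area = |x_A(y_B-y_C) + x_B(y_C-y_A) + x_C(y_A-y_B)|/2
= |(-246.38) + (-209.67) + (-325.65)|/2
= 781.7/2 = 390.85

390.85


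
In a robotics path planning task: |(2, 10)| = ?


|u| = sqrt(2^2 + 10^2) = sqrt(104) = 10.198

10.198


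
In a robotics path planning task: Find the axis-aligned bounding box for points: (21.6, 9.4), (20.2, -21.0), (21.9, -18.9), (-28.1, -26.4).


x range: [-28.1, 21.9]
y range: [-26.4, 9.4]
Bounding box: (-28.1,-26.4) to (21.9,9.4)

(-28.1,-26.4) to (21.9,9.4)


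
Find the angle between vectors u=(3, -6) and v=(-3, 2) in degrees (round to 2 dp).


u.v = -21, |u| = sqrt(45) = 6.7082, |v| = sqrt(13) = 3.6056
cos(theta) = u.v/(|u||v|) = -21/sqrt(585) = -0.868243
theta = acos(-0.868243) = 150.26 degrees

150.26 degrees


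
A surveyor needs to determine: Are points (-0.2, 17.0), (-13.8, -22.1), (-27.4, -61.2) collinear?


Cross product: ((-13.8)-(-0.2))*((-61.2)-17) - ((-22.1)-17)*((-27.4)-(-0.2))
= 0

Yes, collinear


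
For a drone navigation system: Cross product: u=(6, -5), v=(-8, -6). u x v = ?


u x v = u_x*v_y - u_y*v_x = 6*(-6) - (-5)*(-8)
= (-36) - 40 = -76

-76


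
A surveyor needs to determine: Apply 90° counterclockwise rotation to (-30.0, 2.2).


90° CCW: (x,y) -> (-y, x)
(-30,2.2) -> (-2.2, -30)

(-2.2, -30)


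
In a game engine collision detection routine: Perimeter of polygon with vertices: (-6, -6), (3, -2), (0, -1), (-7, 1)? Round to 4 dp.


Sides: (-6, -6)->(3, -2): sqrt(97) = 9.848858, (3, -2)->(0, -1): sqrt(10) = 3.162278, (0, -1)->(-7, 1): sqrt(53) = 7.28011, (-7, 1)->(-6, -6): sqrt(50) = 7.071068
Sum = 27.362314
Perimeter = 27.3623

27.3623


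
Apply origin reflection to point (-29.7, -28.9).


Reflection over origin: (x,y) -> (-x,-y)
(-29.7, -28.9) -> (29.7, 28.9)

(29.7, 28.9)


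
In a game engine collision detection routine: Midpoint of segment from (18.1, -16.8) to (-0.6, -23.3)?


M = ((18.1+(-0.6))/2, ((-16.8)+(-23.3))/2)
= (8.75, -20.05)

(8.75, -20.05)


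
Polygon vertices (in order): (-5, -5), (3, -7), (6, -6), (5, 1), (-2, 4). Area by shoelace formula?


Shoelace sum: ((-5)*(-7) - 3*(-5)) + (3*(-6) - 6*(-7)) + (6*1 - 5*(-6)) + (5*4 - (-2)*1) + ((-2)*(-5) - (-5)*4)
= 162
Area = |162|/2 = 81

81


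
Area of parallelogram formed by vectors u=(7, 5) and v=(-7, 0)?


|u x v| = |7*0 - 5*(-7)|
= |0 - (-35)| = 35

35


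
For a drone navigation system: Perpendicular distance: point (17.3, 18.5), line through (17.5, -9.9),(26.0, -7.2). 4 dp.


|cross product| = 241.94
|line direction| = sqrt(79.54) = 8.9185
Distance = 241.94/sqrt(79.54) = 27.1278

27.1278


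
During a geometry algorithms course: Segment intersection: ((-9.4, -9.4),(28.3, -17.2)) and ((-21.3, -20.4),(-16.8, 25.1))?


Cross products: d1=-491.95, d2=-2242.4, d3=-507.52, d4=1242.93
d1*d2 < 0 and d3*d4 < 0? no

No, they don't intersect


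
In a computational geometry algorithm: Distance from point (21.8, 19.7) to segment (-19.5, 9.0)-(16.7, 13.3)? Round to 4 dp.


Project P onto AB: t = 1 (clamped to [0,1])
Closest point on segment: (16.7, 13.3)
Distance: 8.1835

8.1835


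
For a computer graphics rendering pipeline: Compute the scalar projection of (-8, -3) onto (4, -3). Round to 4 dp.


u.v = -23, |v| = sqrt(25) = 5
Scalar projection = u.v / |v| = -23 / sqrt(25) = -4.6

-4.6


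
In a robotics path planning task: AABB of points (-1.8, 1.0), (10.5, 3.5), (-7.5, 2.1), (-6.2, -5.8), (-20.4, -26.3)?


x range: [-20.4, 10.5]
y range: [-26.3, 3.5]
Bounding box: (-20.4,-26.3) to (10.5,3.5)

(-20.4,-26.3) to (10.5,3.5)


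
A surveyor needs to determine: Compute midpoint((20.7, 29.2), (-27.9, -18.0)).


M = ((20.7+(-27.9))/2, (29.2+(-18))/2)
= (-3.6, 5.6)

(-3.6, 5.6)


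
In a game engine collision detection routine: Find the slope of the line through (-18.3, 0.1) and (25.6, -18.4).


slope = (y2-y1)/(x2-x1) = ((-18.4)-0.1)/(25.6-(-18.3)) = (-18.5)/43.9 = -0.4214

-0.4214


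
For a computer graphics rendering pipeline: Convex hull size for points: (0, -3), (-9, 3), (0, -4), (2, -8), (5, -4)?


Convex hull vertices (CCW): (-9, 3), (2, -8), (5, -4)
Count = 3

3


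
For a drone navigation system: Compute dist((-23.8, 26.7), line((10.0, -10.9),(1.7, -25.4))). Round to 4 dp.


|cross product| = 802.18
|line direction| = sqrt(279.14) = 16.7075
Distance = 802.18/sqrt(279.14) = 48.0132

48.0132


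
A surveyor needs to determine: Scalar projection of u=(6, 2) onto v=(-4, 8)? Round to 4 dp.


u.v = -8, |v| = sqrt(80) = 8.9443
Scalar projection = u.v / |v| = -8 / sqrt(80) = -0.8944

-0.8944


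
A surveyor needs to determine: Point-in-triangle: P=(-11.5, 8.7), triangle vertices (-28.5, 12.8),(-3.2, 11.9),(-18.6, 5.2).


Cross products: AB x AP = -88.43, BC x BP = -6.33, CA x CP = -88.61
All same sign? yes

Yes, inside


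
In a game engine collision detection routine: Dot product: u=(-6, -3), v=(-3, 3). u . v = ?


u . v = u_x*v_x + u_y*v_y = (-6)*(-3) + (-3)*3
= 18 + (-9) = 9

9


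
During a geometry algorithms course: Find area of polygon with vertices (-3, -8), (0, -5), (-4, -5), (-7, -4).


Shoelace sum: ((-3)*(-5) - 0*(-8)) + (0*(-5) - (-4)*(-5)) + ((-4)*(-4) - (-7)*(-5)) + ((-7)*(-8) - (-3)*(-4))
= 20
Area = |20|/2 = 10

10


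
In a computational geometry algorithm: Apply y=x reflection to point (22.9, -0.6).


Reflection over y=x: (x,y) -> (y,x)
(22.9, -0.6) -> (-0.6, 22.9)

(-0.6, 22.9)


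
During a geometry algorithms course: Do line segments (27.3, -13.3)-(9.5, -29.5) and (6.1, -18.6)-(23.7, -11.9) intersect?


Cross products: d1=-48.76, d2=-214.62, d3=-249.1, d4=-83.24
d1*d2 < 0 and d3*d4 < 0? no

No, they don't intersect


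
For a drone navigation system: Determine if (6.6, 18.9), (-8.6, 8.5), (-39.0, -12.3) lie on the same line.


Cross product: ((-8.6)-6.6)*((-12.3)-18.9) - (8.5-18.9)*((-39)-6.6)
= 0

Yes, collinear


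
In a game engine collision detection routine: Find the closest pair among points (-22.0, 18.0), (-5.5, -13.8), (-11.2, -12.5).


d(P0,P1) = 35.8258, d(P0,P2) = 32.3557, d(P1,P2) = 5.8464
Closest: P1 and P2

Closest pair: (-5.5, -13.8) and (-11.2, -12.5), distance = 5.8464


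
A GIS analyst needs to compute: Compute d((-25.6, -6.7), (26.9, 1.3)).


dx=52.5, dy=8
d^2 = 52.5^2 + 8^2 = 2820.25
d = sqrt(2820.25) = 53.106

53.106


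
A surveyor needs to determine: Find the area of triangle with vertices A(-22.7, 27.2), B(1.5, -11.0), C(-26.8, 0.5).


Area = |x_A(y_B-y_C) + x_B(y_C-y_A) + x_C(y_A-y_B)|/2
= |261.05 + (-40.05) + (-1023.76)|/2
= 802.76/2 = 401.38

401.38


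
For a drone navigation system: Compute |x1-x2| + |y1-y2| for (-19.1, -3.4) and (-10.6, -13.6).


|(-19.1)-(-10.6)| + |(-3.4)-(-13.6)| = 8.5 + 10.2 = 18.7

18.7


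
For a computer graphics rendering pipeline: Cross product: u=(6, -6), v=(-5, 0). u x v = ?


u x v = u_x*v_y - u_y*v_x = 6*0 - (-6)*(-5)
= 0 - 30 = -30

-30


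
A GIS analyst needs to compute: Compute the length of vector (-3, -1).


|u| = sqrt((-3)^2 + (-1)^2) = sqrt(10) = 3.1623

3.1623


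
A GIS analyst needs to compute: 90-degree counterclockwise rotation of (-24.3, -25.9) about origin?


90° CCW: (x,y) -> (-y, x)
(-24.3,-25.9) -> (25.9, -24.3)

(25.9, -24.3)


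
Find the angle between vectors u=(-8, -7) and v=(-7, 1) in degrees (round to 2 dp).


u.v = 49, |u| = sqrt(113) = 10.6301, |v| = sqrt(50) = 7.0711
cos(theta) = u.v/(|u||v|) = 49/sqrt(5650) = 0.651886
theta = acos(0.651886) = 49.32 degrees

49.32 degrees


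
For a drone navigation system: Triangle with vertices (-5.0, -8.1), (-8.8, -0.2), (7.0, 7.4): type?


Side lengths squared: AB^2=76.85, BC^2=307.4, CA^2=384.25
Sorted: [76.85, 307.4, 384.25]
By sides: Scalene, By angles: Right

Scalene, Right


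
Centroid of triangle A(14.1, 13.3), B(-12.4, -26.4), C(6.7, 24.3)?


Centroid = ((x_A+x_B+x_C)/3, (y_A+y_B+y_C)/3)
= ((14.1+(-12.4)+6.7)/3, (13.3+(-26.4)+24.3)/3)
= (2.8, 3.7333)

(2.8, 3.7333)


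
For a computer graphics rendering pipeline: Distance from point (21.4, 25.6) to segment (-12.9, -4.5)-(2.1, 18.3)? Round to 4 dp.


Project P onto AB: t = 1 (clamped to [0,1])
Closest point on segment: (2.1, 18.3)
Distance: 20.6344

20.6344


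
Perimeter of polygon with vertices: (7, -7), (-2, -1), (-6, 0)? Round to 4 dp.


Sides: (7, -7)->(-2, -1): sqrt(117) = 10.816654, (-2, -1)->(-6, 0): sqrt(17) = 4.123106, (-6, 0)->(7, -7): sqrt(218) = 14.764823
Sum = 29.704583
Perimeter = 29.7046

29.7046


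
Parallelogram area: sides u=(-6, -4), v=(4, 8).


|u x v| = |(-6)*8 - (-4)*4|
= |(-48) - (-16)| = 32

32


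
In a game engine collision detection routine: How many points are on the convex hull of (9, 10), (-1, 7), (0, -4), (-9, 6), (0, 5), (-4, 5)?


Convex hull vertices (CCW): (-9, 6), (0, -4), (9, 10)
Count = 3

3


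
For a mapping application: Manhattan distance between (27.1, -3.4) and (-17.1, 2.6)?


|27.1-(-17.1)| + |(-3.4)-2.6| = 44.2 + 6 = 50.2

50.2


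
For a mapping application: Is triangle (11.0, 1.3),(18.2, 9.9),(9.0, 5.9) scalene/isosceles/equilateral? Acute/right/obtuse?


Side lengths squared: AB^2=125.8, BC^2=100.64, CA^2=25.16
Sorted: [25.16, 100.64, 125.8]
By sides: Scalene, By angles: Right

Scalene, Right


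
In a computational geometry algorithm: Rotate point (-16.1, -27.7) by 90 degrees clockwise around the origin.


90° CW: (x,y) -> (y, -x)
(-16.1,-27.7) -> (-27.7, 16.1)

(-27.7, 16.1)


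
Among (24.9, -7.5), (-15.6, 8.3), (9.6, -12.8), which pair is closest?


d(P0,P1) = 43.4729, d(P0,P2) = 16.192, d(P1,P2) = 32.8672
Closest: P0 and P2

Closest pair: (24.9, -7.5) and (9.6, -12.8), distance = 16.192


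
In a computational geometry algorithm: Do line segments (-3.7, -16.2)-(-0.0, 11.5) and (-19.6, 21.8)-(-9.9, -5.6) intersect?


Cross products: d1=67.06, d2=437.13, d3=581.03, d4=210.96
d1*d2 < 0 and d3*d4 < 0? no

No, they don't intersect


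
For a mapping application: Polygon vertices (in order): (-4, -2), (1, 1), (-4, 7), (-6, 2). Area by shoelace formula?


Shoelace sum: ((-4)*1 - 1*(-2)) + (1*7 - (-4)*1) + ((-4)*2 - (-6)*7) + ((-6)*(-2) - (-4)*2)
= 63
Area = |63|/2 = 31.5

31.5


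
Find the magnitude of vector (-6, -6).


|u| = sqrt((-6)^2 + (-6)^2) = sqrt(72) = 8.4853

8.4853


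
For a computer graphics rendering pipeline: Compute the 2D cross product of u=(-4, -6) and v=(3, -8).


u x v = u_x*v_y - u_y*v_x = (-4)*(-8) - (-6)*3
= 32 - (-18) = 50

50


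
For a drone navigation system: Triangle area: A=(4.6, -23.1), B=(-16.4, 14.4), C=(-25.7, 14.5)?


Area = |x_A(y_B-y_C) + x_B(y_C-y_A) + x_C(y_A-y_B)|/2
= |(-0.46) + (-616.64) + 963.75|/2
= 346.65/2 = 173.325

173.325


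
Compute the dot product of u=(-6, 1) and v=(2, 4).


u . v = u_x*v_x + u_y*v_y = (-6)*2 + 1*4
= (-12) + 4 = -8

-8


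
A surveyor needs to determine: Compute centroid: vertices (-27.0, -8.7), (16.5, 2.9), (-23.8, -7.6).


Centroid = ((x_A+x_B+x_C)/3, (y_A+y_B+y_C)/3)
= (((-27)+16.5+(-23.8))/3, ((-8.7)+2.9+(-7.6))/3)
= (-11.4333, -4.4667)

(-11.4333, -4.4667)


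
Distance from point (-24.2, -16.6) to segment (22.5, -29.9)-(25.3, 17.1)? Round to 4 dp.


Project P onto AB: t = 0.223 (clamped to [0,1])
Closest point on segment: (23.1244, -19.4193)
Distance: 47.4083

47.4083


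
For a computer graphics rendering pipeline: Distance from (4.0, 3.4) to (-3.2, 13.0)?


dx=-7.2, dy=9.6
d^2 = (-7.2)^2 + 9.6^2 = 144
d = sqrt(144) = 12

12


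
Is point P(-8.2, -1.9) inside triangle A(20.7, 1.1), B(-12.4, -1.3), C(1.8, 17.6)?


Cross products: AB x AP = 29.94, BC x BP = -87.9, CA x CP = -533.55
All same sign? no

No, outside


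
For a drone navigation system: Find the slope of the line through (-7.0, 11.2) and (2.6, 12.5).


slope = (y2-y1)/(x2-x1) = (12.5-11.2)/(2.6-(-7)) = 1.3/9.6 = 0.1354

0.1354


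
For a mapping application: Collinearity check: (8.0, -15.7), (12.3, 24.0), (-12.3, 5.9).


Cross product: (12.3-8)*(5.9-(-15.7)) - (24-(-15.7))*((-12.3)-8)
= 898.79

No, not collinear
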